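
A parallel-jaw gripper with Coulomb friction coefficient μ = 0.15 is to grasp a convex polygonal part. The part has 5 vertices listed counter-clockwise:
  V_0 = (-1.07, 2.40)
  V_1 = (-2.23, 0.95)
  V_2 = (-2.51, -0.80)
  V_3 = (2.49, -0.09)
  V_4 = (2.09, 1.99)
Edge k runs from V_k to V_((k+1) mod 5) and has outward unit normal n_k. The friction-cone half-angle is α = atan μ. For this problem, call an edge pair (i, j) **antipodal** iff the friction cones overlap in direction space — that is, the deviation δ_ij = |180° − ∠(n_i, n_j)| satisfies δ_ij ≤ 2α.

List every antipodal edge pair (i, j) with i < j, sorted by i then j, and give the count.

count = 1; pairs: (2,4)

α = atan 0.15 = 8.53°;  2α = 17.06°
n_0 = (-0.7809, +0.6247)
n_1 = (-0.9874, +0.1580)
n_2 = (+0.1406, -0.9901)
n_3 = (+0.9820, +0.1888)
n_4 = (+0.1287, +0.9917)
  (0,1): δ = 150.43°  ·
  (0,2): δ = 43.26°  ·
  (0,3): δ = 49.55°  ·
  (0,4): δ = 121.27°  ·
  (1,2): δ = 72.83°  ·
  (1,3): δ = 19.98°  ·
  (1,4): δ = 91.70°  ·
  (2,3): δ = 87.20°  ·
  (2,4): δ = 15.47°  ✓
  (3,4): δ = 108.28°  ·
antipodal pairs: 1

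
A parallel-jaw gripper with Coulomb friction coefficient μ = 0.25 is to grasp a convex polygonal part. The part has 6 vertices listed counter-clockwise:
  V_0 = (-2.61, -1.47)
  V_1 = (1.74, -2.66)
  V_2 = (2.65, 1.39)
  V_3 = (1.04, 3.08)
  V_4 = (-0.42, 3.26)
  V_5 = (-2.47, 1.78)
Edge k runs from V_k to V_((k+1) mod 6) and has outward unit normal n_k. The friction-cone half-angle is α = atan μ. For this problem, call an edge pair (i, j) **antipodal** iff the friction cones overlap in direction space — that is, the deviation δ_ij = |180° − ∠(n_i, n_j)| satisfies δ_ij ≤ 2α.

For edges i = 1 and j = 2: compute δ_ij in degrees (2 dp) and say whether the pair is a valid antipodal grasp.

α = atan 0.25 = 14.04°;  2α = 28.07°
edge 1: e_1 = (+0.91, +4.05);  n_1 = (+0.9757, -0.2192)
edge 2: e_2 = (-1.61, +1.69);  n_2 = (+0.7240, +0.6898)
∠(n_1, n_2) = 56.27°
δ = |180° − 56.27°| = 123.73°
123.73° > 2α = 28.07°  →  invalid

δ = 123.73°, invalid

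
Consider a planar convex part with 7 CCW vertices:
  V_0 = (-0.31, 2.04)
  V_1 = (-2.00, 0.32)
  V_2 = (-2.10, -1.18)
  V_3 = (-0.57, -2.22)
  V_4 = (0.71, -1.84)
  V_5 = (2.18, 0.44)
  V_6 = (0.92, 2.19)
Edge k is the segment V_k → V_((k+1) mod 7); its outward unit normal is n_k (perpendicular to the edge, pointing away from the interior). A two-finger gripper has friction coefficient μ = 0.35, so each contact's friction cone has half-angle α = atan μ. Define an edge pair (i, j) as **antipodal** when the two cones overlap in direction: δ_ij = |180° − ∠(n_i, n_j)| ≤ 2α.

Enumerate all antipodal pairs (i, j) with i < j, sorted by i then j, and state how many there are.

count = 5; pairs: (0,3), (0,4), (1,4), (2,5), (3,6)

α = atan 0.35 = 19.29°;  2α = 38.58°
n_0 = (-0.7133, +0.7009)
n_1 = (-0.9978, +0.0665)
n_2 = (-0.5622, -0.8270)
n_3 = (+0.2846, -0.9586)
n_4 = (+0.8405, -0.5419)
n_5 = (+0.8115, +0.5843)
n_6 = (-0.1211, +0.9926)
  (0,1): δ = 139.32°  ·
  (0,2): δ = 79.71°  ·
  (0,3): δ = 28.97°  ✓
  (0,4): δ = 11.68°  ✓
  (0,5): δ = 80.25°  ·
  (0,6): δ = 141.45°  ·
  (1,2): δ = 120.39°  ·
  (1,3): δ = 69.65°  ·
  (1,4): δ = 29.00°  ✓
  (1,5): δ = 39.57°  ·
  (1,6): δ = 100.77°  ·
  (2,3): δ = 129.26°  ·
  (2,4): δ = 88.61°  ·
  (2,5): δ = 20.04°  ✓
  (2,6): δ = 41.16°  ·
  (3,4): δ = 139.35°  ·
  (3,5): δ = 70.78°  ·
  (3,6): δ = 9.58°  ✓
  (4,5): δ = 111.43°  ·
  (4,6): δ = 50.24°  ·
  (5,6): δ = 118.80°  ·
antipodal pairs: 5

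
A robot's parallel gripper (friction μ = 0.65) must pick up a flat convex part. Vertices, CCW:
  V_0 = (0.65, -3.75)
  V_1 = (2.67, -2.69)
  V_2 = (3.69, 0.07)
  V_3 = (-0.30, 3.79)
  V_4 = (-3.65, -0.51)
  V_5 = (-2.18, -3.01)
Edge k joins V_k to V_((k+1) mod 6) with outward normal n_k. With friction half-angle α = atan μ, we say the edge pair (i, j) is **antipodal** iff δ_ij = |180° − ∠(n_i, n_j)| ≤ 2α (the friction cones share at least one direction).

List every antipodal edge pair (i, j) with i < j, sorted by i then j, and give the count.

count = 5; pairs: (0,3), (1,3), (1,4), (2,4), (2,5)

α = atan 0.65 = 33.02°;  2α = 66.05°
n_0 = (+0.4647, -0.8855)
n_1 = (+0.9380, -0.3467)
n_2 = (+0.6819, +0.7314)
n_3 = (-0.7889, +0.6146)
n_4 = (-0.8620, -0.5069)
n_5 = (-0.2530, -0.9675)
  (0,1): δ = 137.97°  ·
  (0,2): δ = 70.68°  ·
  (0,3): δ = 24.39°  ✓
  (0,4): δ = 92.77°  ·
  (0,5): δ = 137.66°  ·
  (1,2): δ = 112.71°  ·
  (1,3): δ = 17.64°  ✓
  (1,4): δ = 50.74°  ✓
  (1,5): δ = 95.63°  ·
  (2,3): δ = 84.93°  ·
  (2,4): δ = 16.55°  ✓
  (2,5): δ = 28.34°  ✓
  (3,4): δ = 111.62°  ·
  (3,5): δ = 66.73°  ·
  (4,5): δ = 135.11°  ·
antipodal pairs: 5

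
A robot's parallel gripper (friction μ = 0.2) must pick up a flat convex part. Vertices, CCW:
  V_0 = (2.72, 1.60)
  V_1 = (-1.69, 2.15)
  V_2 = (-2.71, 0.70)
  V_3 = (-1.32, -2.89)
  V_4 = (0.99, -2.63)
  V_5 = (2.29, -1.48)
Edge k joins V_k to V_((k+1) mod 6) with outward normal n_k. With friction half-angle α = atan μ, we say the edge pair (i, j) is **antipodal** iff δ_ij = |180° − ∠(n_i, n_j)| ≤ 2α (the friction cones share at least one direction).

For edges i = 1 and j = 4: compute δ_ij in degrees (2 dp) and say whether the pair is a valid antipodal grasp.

α = atan 0.2 = 11.31°;  2α = 22.62°
edge 1: e_1 = (-1.02, -1.45);  n_1 = (-0.8179, +0.5754)
edge 4: e_4 = (+1.30, +1.15);  n_4 = (+0.6626, -0.7490)
∠(n_1, n_4) = 166.62°
δ = |180° − 166.62°| = 13.38°
13.38° ≤ 2α = 22.62°  →  valid

δ = 13.38°, valid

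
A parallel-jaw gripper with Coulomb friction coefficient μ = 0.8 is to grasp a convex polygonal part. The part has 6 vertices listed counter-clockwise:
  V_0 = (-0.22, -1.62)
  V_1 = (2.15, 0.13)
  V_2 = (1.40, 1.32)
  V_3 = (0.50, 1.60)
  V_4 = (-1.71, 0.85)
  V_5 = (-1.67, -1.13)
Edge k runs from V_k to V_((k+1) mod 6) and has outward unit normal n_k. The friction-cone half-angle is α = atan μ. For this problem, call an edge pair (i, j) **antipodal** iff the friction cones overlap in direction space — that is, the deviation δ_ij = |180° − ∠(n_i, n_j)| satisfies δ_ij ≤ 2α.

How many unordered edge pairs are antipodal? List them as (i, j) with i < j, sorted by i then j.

α = atan 0.8 = 38.66°;  2α = 77.32°
n_0 = (+0.5940, -0.8045)
n_1 = (+0.8460, +0.5332)
n_2 = (+0.2971, +0.9549)
n_3 = (-0.3214, +0.9470)
n_4 = (-0.9998, -0.0202)
n_5 = (-0.3201, -0.9474)
  (0,1): δ = 94.22°  ·
  (0,2): δ = 53.72°  ✓
  (0,3): δ = 17.70°  ✓
  (0,4): δ = 54.72°  ✓
  (0,5): δ = 124.89°  ·
  (1,2): δ = 139.50°  ·
  (1,3): δ = 103.48°  ·
  (1,4): δ = 31.06°  ✓
  (1,5): δ = 39.11°  ✓
  (2,3): δ = 143.97°  ·
  (2,4): δ = 71.56°  ✓
  (2,5): δ = 1.39°  ✓
  (3,4): δ = 107.59°  ·
  (3,5): δ = 37.42°  ✓
  (4,5): δ = 109.83°  ·
antipodal pairs: 8

count = 8; pairs: (0,2), (0,3), (0,4), (1,4), (1,5), (2,4), (2,5), (3,5)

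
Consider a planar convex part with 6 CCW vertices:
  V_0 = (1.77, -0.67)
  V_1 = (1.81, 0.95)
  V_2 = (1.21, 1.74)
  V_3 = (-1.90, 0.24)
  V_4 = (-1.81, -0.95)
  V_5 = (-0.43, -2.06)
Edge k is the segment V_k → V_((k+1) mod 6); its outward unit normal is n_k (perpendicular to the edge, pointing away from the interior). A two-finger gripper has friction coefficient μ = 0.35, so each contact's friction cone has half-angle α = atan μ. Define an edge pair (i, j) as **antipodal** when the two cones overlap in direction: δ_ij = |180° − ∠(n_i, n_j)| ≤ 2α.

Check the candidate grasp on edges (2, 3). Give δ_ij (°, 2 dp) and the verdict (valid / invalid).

α = atan 0.35 = 19.29°;  2α = 38.58°
edge 2: e_2 = (-3.11, -1.50);  n_2 = (-0.4344, +0.9007)
edge 3: e_3 = (+0.09, -1.19);  n_3 = (-0.9972, -0.0754)
∠(n_2, n_3) = 68.58°
δ = |180° − 68.58°| = 111.42°
111.42° > 2α = 38.58°  →  invalid

δ = 111.42°, invalid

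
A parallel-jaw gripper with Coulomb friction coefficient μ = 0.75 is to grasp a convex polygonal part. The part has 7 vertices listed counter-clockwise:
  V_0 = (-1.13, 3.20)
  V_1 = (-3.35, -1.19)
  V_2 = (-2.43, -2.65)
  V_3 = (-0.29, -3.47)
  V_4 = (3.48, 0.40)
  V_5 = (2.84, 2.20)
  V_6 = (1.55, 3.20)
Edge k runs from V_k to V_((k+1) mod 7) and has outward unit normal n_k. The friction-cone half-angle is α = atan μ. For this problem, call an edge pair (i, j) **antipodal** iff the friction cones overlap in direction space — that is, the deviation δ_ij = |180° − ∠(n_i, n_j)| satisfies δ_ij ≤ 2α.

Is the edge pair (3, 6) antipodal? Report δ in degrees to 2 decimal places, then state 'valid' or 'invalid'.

δ = 45.75°, valid

α = atan 0.75 = 36.87°;  2α = 73.74°
edge 3: e_3 = (+3.77, +3.87);  n_3 = (+0.7163, -0.6978)
edge 6: e_6 = (-2.68, +0.00);  n_6 = (+0.0000, +1.0000)
∠(n_3, n_6) = 134.25°
δ = |180° − 134.25°| = 45.75°
45.75° ≤ 2α = 73.74°  →  valid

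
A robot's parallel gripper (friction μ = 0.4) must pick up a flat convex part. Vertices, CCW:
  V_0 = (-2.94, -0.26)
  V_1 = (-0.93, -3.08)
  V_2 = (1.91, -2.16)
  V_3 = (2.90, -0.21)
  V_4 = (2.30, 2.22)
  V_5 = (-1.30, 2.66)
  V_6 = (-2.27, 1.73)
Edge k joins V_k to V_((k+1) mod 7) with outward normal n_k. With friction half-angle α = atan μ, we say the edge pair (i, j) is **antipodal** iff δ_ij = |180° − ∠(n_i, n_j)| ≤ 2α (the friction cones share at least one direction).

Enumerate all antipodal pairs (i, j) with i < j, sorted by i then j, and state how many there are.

count = 6; pairs: (0,3), (1,4), (1,5), (2,5), (2,6), (3,6)

α = atan 0.4 = 21.80°;  2α = 43.60°
n_0 = (-0.8143, -0.5804)
n_1 = (+0.3082, -0.9513)
n_2 = (+0.8917, -0.4527)
n_3 = (+0.9708, +0.2397)
n_4 = (+0.1213, +0.9926)
n_5 = (-0.6921, +0.7218)
n_6 = (-0.9477, +0.3191)
  (0,1): δ = 107.53°  ·
  (0,2): δ = 62.40°  ·
  (0,3): δ = 21.61°  ✓
  (0,4): δ = 47.55°  ·
  (0,5): δ = 98.31°  ·
  (0,6): δ = 125.91°  ·
  (1,2): δ = 134.87°  ·
  (1,3): δ = 94.08°  ·
  (1,4): δ = 24.92°  ✓
  (1,5): δ = 25.84°  ✓
  (1,6): δ = 53.44°  ·
  (2,3): δ = 139.21°  ·
  (2,4): δ = 70.05°  ·
  (2,5): δ = 19.29°  ✓
  (2,6): δ = 8.31°  ✓
  (3,4): δ = 110.84°  ·
  (3,5): δ = 60.08°  ·
  (3,6): δ = 32.48°  ✓
  (4,5): δ = 129.24°  ·
  (4,6): δ = 101.64°  ·
  (5,6): δ = 152.40°  ·
antipodal pairs: 6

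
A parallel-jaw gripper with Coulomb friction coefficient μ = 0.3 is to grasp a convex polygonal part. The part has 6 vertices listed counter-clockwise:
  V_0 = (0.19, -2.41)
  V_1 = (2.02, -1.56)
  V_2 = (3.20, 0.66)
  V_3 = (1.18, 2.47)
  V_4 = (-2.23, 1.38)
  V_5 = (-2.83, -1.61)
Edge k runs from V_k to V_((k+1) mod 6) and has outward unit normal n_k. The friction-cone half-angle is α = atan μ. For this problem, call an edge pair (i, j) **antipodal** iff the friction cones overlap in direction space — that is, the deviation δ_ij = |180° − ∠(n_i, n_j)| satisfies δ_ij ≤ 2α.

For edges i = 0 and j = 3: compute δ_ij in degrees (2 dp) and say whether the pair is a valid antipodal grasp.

α = atan 0.3 = 16.70°;  2α = 33.40°
edge 0: e_0 = (+1.83, +0.85);  n_0 = (+0.4213, -0.9069)
edge 3: e_3 = (-3.41, -1.09);  n_3 = (-0.3045, +0.9525)
∠(n_0, n_3) = 172.81°
δ = |180° − 172.81°| = 7.19°
7.19° ≤ 2α = 33.40°  →  valid

δ = 7.19°, valid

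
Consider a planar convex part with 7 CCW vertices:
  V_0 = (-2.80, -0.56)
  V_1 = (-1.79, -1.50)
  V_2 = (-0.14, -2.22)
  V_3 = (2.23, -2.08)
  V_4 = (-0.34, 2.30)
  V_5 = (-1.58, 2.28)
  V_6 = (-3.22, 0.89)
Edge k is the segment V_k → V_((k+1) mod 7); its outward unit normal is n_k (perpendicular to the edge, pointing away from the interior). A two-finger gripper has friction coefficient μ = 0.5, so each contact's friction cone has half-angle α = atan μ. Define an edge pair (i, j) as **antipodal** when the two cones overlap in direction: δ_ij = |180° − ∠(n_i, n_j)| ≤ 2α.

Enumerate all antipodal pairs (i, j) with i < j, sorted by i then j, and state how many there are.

count = 7; pairs: (0,3), (0,4), (1,3), (1,4), (2,4), (2,5), (3,6)

α = atan 0.5 = 26.57°;  2α = 53.13°
n_0 = (-0.6813, -0.7320)
n_1 = (-0.3999, -0.9165)
n_2 = (+0.0590, -0.9983)
n_3 = (+0.8625, +0.5061)
n_4 = (-0.0161, +0.9999)
n_5 = (-0.6466, +0.7629)
n_6 = (-0.9605, -0.2782)
  (0,1): δ = 160.63°  ·
  (0,2): δ = 133.68°  ·
  (0,3): δ = 16.65°  ✓
  (0,4): δ = 43.87°  ✓
  (0,5): δ = 83.23°  ·
  (0,6): δ = 149.10°  ·
  (1,2): δ = 153.04°  ·
  (1,3): δ = 36.02°  ✓
  (1,4): δ = 24.50°  ✓
  (1,5): δ = 63.86°  ·
  (1,6): δ = 129.73°  ·
  (2,3): δ = 62.98°  ·
  (2,4): δ = 2.46°  ✓
  (2,5): δ = 36.90°  ✓
  (2,6): δ = 102.77°  ·
  (3,4): δ = 119.48°  ·
  (3,5): δ = 80.12°  ·
  (3,6): δ = 14.25°  ✓
  (4,5): δ = 140.64°  ·
  (4,6): δ = 74.77°  ·
  (5,6): δ = 114.13°  ·
antipodal pairs: 7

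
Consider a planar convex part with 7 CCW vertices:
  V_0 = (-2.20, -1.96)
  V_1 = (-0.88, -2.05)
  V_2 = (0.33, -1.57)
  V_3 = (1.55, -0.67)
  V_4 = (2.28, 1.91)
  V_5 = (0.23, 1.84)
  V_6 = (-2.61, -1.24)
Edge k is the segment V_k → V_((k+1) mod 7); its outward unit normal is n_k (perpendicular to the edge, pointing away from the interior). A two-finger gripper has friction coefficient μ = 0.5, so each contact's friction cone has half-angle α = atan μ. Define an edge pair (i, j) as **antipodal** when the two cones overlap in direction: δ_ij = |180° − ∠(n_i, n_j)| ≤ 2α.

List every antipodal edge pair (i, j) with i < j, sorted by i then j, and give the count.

α = atan 0.5 = 26.57°;  2α = 53.13°
n_0 = (-0.0680, -0.9977)
n_1 = (+0.3687, -0.9295)
n_2 = (+0.5936, -0.8047)
n_3 = (+0.9622, -0.2723)
n_4 = (-0.0341, +0.9994)
n_5 = (-0.7352, +0.6779)
n_6 = (-0.8690, -0.4948)
  (0,1): δ = 154.46°  ·
  (0,2): δ = 139.68°  ·
  (0,3): δ = 101.90°  ·
  (0,4): δ = 5.86°  ✓
  (0,5): δ = 51.22°  ✓
  (0,6): δ = 123.56°  ·
  (1,2): δ = 165.22°  ·
  (1,3): δ = 127.44°  ·
  (1,4): δ = 19.68°  ✓
  (1,5): δ = 25.68°  ✓
  (1,6): δ = 98.02°  ·
  (2,3): δ = 142.22°  ·
  (2,4): δ = 34.46°  ✓
  (2,5): δ = 10.91°  ✓
  (2,6): δ = 83.24°  ·
  (3,4): δ = 72.25°  ·
  (3,5): δ = 26.88°  ✓
  (3,6): δ = 45.46°  ✓
  (4,5): δ = 134.63°  ·
  (4,6): δ = 62.30°  ·
  (5,6): δ = 107.66°  ·
antipodal pairs: 8

count = 8; pairs: (0,4), (0,5), (1,4), (1,5), (2,4), (2,5), (3,5), (3,6)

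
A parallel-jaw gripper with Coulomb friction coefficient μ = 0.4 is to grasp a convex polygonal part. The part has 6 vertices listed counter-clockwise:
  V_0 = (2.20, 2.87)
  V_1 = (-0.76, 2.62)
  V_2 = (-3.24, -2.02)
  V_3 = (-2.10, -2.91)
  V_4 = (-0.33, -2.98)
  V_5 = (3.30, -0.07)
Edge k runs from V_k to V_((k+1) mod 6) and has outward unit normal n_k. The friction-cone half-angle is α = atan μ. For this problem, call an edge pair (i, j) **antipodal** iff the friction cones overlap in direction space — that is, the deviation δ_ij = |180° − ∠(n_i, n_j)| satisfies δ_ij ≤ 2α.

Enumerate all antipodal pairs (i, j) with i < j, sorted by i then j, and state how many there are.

α = atan 0.4 = 21.80°;  2α = 43.60°
n_0 = (-0.0842, +0.9965)
n_1 = (-0.8819, +0.4714)
n_2 = (-0.6154, -0.7882)
n_3 = (-0.0395, -0.9992)
n_4 = (+0.6255, -0.7802)
n_5 = (+0.9366, +0.3504)
  (0,1): δ = 122.95°  ·
  (0,2): δ = 42.81°  ✓
  (0,3): δ = 7.09°  ✓
  (0,4): δ = 33.89°  ✓
  (0,5): δ = 105.69°  ·
  (1,2): δ = 99.86°  ·
  (1,3): δ = 64.14°  ·
  (1,4): δ = 23.16°  ✓
  (1,5): δ = 48.64°  ·
  (2,3): δ = 144.29°  ·
  (2,4): δ = 103.30°  ·
  (2,5): δ = 31.51°  ✓
  (3,4): δ = 139.02°  ·
  (3,5): δ = 67.22°  ·
  (4,5): δ = 108.20°  ·
antipodal pairs: 5

count = 5; pairs: (0,2), (0,3), (0,4), (1,4), (2,5)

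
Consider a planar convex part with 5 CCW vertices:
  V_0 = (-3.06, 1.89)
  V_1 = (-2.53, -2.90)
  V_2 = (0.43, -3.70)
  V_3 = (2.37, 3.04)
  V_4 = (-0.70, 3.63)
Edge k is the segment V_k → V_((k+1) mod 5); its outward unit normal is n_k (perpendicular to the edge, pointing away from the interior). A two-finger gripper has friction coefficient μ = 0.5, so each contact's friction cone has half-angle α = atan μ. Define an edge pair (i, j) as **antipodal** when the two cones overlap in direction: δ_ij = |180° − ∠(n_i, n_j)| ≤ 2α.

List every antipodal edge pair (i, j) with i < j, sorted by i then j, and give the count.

count = 4; pairs: (0,2), (1,3), (1,4), (2,4)

α = atan 0.5 = 26.57°;  2α = 53.13°
n_0 = (-0.9939, -0.1100)
n_1 = (-0.2609, -0.9654)
n_2 = (+0.9610, -0.2766)
n_3 = (+0.1887, +0.9820)
n_4 = (-0.5934, +0.8049)
  (0,1): δ = 111.44°  ·
  (0,2): δ = 22.37°  ✓
  (0,3): δ = 72.81°  ·
  (0,4): δ = 120.09°  ·
  (1,2): δ = 90.93°  ·
  (1,3): δ = 4.25°  ✓
  (1,4): δ = 51.52°  ✓
  (2,3): δ = 84.82°  ·
  (2,4): δ = 37.54°  ✓
  (3,4): δ = 132.72°  ·
antipodal pairs: 4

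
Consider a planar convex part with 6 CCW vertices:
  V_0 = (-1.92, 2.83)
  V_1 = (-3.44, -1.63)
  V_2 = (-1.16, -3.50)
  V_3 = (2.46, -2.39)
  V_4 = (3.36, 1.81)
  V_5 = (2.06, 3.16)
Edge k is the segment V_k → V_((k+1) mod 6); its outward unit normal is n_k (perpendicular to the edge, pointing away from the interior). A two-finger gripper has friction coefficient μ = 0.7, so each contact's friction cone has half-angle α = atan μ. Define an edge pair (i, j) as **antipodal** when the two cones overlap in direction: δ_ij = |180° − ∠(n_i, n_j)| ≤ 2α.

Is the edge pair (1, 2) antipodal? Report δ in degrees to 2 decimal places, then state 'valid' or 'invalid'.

α = atan 0.7 = 34.99°;  2α = 69.98°
edge 1: e_1 = (+2.28, -1.87);  n_1 = (-0.6342, -0.7732)
edge 2: e_2 = (+3.62, +1.11);  n_2 = (+0.2932, -0.9561)
∠(n_1, n_2) = 56.40°
δ = |180° − 56.40°| = 123.60°
123.60° > 2α = 69.98°  →  invalid

δ = 123.60°, invalid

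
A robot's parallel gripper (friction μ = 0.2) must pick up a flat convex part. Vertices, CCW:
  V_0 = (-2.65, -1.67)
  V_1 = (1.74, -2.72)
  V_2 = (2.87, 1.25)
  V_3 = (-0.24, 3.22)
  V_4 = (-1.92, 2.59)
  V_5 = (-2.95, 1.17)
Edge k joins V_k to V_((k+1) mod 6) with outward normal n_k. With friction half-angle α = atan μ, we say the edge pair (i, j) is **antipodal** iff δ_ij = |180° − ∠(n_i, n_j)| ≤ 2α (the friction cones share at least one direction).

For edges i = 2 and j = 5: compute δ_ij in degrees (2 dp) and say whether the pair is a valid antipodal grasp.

α = atan 0.2 = 11.31°;  2α = 22.62°
edge 2: e_2 = (-3.11, +1.97);  n_2 = (+0.5351, +0.8448)
edge 5: e_5 = (+0.30, -2.84);  n_5 = (-0.9945, -0.1050)
∠(n_2, n_5) = 128.38°
δ = |180° − 128.38°| = 51.62°
51.62° > 2α = 22.62°  →  invalid

δ = 51.62°, invalid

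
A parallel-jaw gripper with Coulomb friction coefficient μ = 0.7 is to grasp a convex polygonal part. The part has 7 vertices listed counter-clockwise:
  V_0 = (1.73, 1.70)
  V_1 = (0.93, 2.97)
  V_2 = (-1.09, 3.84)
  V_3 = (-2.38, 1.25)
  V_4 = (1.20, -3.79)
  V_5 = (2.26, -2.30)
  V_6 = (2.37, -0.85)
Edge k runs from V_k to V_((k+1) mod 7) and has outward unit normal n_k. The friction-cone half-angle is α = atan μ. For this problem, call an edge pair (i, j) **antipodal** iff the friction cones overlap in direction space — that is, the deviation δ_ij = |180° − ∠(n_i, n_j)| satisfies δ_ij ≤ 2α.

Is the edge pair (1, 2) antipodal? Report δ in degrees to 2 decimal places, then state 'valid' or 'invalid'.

α = atan 0.7 = 34.99°;  2α = 69.98°
edge 1: e_1 = (-2.02, +0.87);  n_1 = (+0.3956, +0.9184)
edge 2: e_2 = (-1.29, -2.59);  n_2 = (-0.8951, +0.4458)
∠(n_1, n_2) = 86.82°
δ = |180° − 86.82°| = 93.18°
93.18° > 2α = 69.98°  →  invalid

δ = 93.18°, invalid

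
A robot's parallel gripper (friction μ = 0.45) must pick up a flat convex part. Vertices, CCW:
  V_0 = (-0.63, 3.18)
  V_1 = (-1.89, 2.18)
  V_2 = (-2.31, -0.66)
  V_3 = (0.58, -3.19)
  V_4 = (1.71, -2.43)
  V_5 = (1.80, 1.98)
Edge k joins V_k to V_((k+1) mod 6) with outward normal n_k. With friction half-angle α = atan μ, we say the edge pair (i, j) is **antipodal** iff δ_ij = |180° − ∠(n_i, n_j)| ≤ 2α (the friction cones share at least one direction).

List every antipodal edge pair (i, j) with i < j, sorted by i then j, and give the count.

count = 4; pairs: (0,3), (1,3), (1,4), (2,5)

α = atan 0.45 = 24.23°;  2α = 48.46°
n_0 = (-0.6217, +0.7833)
n_1 = (-0.9892, +0.1463)
n_2 = (-0.6587, -0.7524)
n_3 = (+0.5581, -0.8298)
n_4 = (+0.9998, -0.0204)
n_5 = (+0.4428, +0.8966)
  (0,1): δ = 136.85°  ·
  (0,2): δ = 79.64°  ·
  (0,3): δ = 4.51°  ✓
  (0,4): δ = 50.39°  ·
  (0,5): δ = 115.28°  ·
  (1,2): δ = 122.79°  ·
  (1,3): δ = 47.66°  ✓
  (1,4): δ = 7.24°  ✓
  (1,5): δ = 72.13°  ·
  (2,3): δ = 104.88°  ·
  (2,4): δ = 49.97°  ·
  (2,5): δ = 14.92°  ✓
  (3,4): δ = 125.09°  ·
  (3,5): δ = 60.20°  ·
  (4,5): δ = 115.11°  ·
antipodal pairs: 4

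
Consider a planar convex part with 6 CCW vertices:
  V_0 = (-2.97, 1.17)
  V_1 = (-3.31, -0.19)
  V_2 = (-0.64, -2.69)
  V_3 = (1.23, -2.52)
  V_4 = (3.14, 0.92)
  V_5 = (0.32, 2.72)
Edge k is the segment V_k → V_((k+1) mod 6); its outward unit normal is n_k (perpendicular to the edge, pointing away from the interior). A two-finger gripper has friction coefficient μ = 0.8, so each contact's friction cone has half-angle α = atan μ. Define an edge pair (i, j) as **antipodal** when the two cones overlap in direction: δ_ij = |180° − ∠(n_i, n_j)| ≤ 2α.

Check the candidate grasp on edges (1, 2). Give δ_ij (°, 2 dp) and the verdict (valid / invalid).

α = atan 0.8 = 38.66°;  2α = 77.32°
edge 1: e_1 = (+2.67, -2.50);  n_1 = (-0.6835, -0.7300)
edge 2: e_2 = (+1.87, +0.17);  n_2 = (+0.0905, -0.9959)
∠(n_1, n_2) = 48.31°
δ = |180° − 48.31°| = 131.69°
131.69° > 2α = 77.32°  →  invalid

δ = 131.69°, invalid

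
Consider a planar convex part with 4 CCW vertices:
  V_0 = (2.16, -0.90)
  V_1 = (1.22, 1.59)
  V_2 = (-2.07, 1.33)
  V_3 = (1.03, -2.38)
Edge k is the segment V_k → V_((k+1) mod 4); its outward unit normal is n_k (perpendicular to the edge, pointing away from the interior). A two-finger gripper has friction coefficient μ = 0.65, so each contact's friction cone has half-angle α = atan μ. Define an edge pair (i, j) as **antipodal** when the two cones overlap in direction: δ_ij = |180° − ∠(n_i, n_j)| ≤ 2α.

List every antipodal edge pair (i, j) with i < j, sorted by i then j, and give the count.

α = atan 0.65 = 33.02°;  2α = 66.05°
n_0 = (+0.9356, +0.3532)
n_1 = (-0.0788, +0.9969)
n_2 = (-0.7674, -0.6412)
n_3 = (+0.7948, -0.6069)
  (0,1): δ = 106.16°  ·
  (0,2): δ = 19.20°  ✓
  (0,3): δ = 121.96°  ·
  (1,2): δ = 54.64°  ✓
  (1,3): δ = 48.12°  ✓
  (2,3): δ = 77.24°  ·
antipodal pairs: 3

count = 3; pairs: (0,2), (1,2), (1,3)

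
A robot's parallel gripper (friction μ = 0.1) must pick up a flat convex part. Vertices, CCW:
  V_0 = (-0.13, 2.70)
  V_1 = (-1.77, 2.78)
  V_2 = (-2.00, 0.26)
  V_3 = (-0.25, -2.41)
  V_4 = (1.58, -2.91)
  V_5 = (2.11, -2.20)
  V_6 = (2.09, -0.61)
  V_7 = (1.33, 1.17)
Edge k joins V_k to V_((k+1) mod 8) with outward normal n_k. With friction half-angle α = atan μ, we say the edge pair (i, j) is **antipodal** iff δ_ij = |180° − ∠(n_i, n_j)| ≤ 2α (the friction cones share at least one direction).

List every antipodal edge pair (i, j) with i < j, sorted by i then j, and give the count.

α = atan 0.1 = 5.71°;  2α = 11.42°
n_0 = (+0.0487, +0.9988)
n_1 = (-0.9959, +0.0909)
n_2 = (-0.8364, -0.5482)
n_3 = (-0.2636, -0.9646)
n_4 = (+0.8014, -0.5982)
n_5 = (+0.9999, +0.0126)
n_6 = (+0.9197, +0.3927)
n_7 = (+0.7235, +0.6904)
  (0,1): δ = 92.42°  ·
  (0,2): δ = 53.97°  ·
  (0,3): δ = 12.49°  ·
  (0,4): δ = 56.05°  ·
  (0,5): δ = 93.51°  ·
  (0,6): δ = 115.91°  ·
  (0,7): δ = 136.45°  ·
  (1,2): δ = 141.54°  ·
  (1,3): δ = 100.07°  ·
  (1,4): δ = 31.53°  ·
  (1,5): δ = 5.94°  ✓
  (1,6): δ = 28.34°  ·
  (1,7): δ = 48.87°  ·
  (2,3): δ = 138.52°  ·
  (2,4): δ = 69.98°  ·
  (2,5): δ = 32.52°  ·
  (2,6): δ = 10.12°  ✓
  (2,7): δ = 10.42°  ✓
  (3,4): δ = 111.46°  ·
  (3,5): δ = 74.00°  ·
  (3,6): δ = 51.60°  ·
  (3,7): δ = 31.06°  ·
  (4,5): δ = 142.54°  ·
  (4,6): δ = 120.14°  ·
  (4,7): δ = 99.60°  ·
  (5,6): δ = 157.60°  ·
  (5,7): δ = 137.06°  ·
  (6,7): δ = 159.46°  ·
antipodal pairs: 3

count = 3; pairs: (1,5), (2,6), (2,7)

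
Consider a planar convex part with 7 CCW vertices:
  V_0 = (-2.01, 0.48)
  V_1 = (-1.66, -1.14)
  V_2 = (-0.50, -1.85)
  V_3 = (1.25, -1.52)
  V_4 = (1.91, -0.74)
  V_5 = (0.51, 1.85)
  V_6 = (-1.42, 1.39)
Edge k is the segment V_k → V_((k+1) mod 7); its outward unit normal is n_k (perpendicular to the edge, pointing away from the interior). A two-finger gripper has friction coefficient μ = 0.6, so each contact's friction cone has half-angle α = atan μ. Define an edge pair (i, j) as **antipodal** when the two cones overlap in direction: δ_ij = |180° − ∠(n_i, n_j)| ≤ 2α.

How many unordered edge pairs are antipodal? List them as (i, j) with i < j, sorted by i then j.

α = atan 0.6 = 30.96°;  2α = 61.93°
n_0 = (-0.9774, -0.2112)
n_1 = (-0.5220, -0.8529)
n_2 = (+0.1853, -0.9827)
n_3 = (+0.7634, -0.6459)
n_4 = (+0.8797, +0.4755)
n_5 = (-0.2318, +0.9728)
n_6 = (-0.8391, +0.5440)
  (0,1): δ = 133.66°  ·
  (0,2): δ = 91.51°  ·
  (0,3): δ = 52.43°  ✓
  (0,4): δ = 16.20°  ✓
  (0,5): δ = 91.21°  ·
  (0,6): δ = 134.85°  ·
  (1,2): δ = 137.85°  ·
  (1,3): δ = 98.77°  ·
  (1,4): δ = 30.14°  ✓
  (1,5): δ = 44.88°  ✓
  (1,6): δ = 88.51°  ·
  (2,3): δ = 140.92°  ·
  (2,4): δ = 72.29°  ·
  (2,5): δ = 2.73°  ✓
  (2,6): δ = 46.36°  ✓
  (3,4): δ = 111.37°  ·
  (3,5): δ = 36.36°  ✓
  (3,6): δ = 7.28°  ✓
  (4,5): δ = 104.99°  ·
  (4,6): δ = 61.35°  ✓
  (5,6): δ = 136.36°  ·
antipodal pairs: 9

count = 9; pairs: (0,3), (0,4), (1,4), (1,5), (2,5), (2,6), (3,5), (3,6), (4,6)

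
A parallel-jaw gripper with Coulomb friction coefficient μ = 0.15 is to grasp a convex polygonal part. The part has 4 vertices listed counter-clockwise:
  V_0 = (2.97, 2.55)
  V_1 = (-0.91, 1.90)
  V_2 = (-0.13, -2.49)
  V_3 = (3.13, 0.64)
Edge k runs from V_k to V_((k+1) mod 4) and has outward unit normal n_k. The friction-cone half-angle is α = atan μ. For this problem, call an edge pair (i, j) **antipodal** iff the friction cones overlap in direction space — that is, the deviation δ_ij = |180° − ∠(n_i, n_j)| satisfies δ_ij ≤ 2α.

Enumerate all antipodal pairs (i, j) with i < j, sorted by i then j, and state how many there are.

α = atan 0.15 = 8.53°;  2α = 17.06°
n_0 = (-0.1652, +0.9863)
n_1 = (-0.9846, -0.1749)
n_2 = (+0.6926, -0.7213)
n_3 = (+0.9965, +0.0835)
  (0,1): δ = 89.44°  ·
  (0,2): δ = 34.32°  ·
  (0,3): δ = 85.28°  ·
  (1,2): δ = 56.24°  ·
  (1,3): δ = 5.29°  ✓
  (2,3): δ = 129.05°  ·
antipodal pairs: 1

count = 1; pairs: (1,3)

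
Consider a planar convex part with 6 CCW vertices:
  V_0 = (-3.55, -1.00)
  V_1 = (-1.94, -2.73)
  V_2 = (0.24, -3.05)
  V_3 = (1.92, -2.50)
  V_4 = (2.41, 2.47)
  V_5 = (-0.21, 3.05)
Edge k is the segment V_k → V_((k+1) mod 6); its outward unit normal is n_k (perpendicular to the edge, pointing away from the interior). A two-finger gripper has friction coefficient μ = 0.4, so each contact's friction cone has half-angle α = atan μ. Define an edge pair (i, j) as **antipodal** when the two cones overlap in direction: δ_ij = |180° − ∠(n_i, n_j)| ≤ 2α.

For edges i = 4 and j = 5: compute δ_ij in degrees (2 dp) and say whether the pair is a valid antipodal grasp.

α = atan 0.4 = 21.80°;  2α = 43.60°
edge 4: e_4 = (-2.62, +0.58);  n_4 = (+0.2161, +0.9764)
edge 5: e_5 = (-3.34, -4.05);  n_5 = (-0.7715, +0.6362)
∠(n_4, n_5) = 62.97°
δ = |180° − 62.97°| = 117.03°
117.03° > 2α = 43.60°  →  invalid

δ = 117.03°, invalid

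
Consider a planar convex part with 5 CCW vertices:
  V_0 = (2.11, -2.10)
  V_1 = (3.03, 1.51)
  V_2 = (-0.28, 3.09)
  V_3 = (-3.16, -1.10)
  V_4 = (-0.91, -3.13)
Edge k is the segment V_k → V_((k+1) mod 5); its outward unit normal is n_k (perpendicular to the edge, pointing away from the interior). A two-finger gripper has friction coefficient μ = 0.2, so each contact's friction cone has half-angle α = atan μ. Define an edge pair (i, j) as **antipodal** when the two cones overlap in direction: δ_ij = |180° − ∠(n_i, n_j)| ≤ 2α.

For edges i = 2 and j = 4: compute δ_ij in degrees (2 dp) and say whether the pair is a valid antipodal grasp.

δ = 36.66°, invalid

α = atan 0.2 = 11.31°;  2α = 22.62°
edge 2: e_2 = (-2.88, -4.19);  n_2 = (-0.8241, +0.5664)
edge 4: e_4 = (+3.02, +1.03);  n_4 = (+0.3228, -0.9465)
∠(n_2, n_4) = 143.34°
δ = |180° − 143.34°| = 36.66°
36.66° > 2α = 22.62°  →  invalid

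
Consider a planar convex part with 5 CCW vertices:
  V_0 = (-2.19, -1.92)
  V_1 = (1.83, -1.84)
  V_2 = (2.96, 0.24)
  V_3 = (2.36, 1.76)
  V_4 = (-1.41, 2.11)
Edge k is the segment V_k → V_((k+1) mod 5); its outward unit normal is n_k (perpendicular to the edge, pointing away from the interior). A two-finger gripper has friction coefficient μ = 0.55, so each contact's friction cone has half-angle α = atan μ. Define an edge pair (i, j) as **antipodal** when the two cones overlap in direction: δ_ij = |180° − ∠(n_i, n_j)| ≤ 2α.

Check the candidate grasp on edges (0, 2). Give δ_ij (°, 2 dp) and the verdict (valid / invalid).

α = atan 0.55 = 28.81°;  2α = 57.62°
edge 0: e_0 = (+4.02, +0.08);  n_0 = (+0.0199, -0.9998)
edge 2: e_2 = (-0.60, +1.52);  n_2 = (+0.9302, +0.3672)
∠(n_0, n_2) = 110.40°
δ = |180° − 110.40°| = 69.60°
69.60° > 2α = 57.62°  →  invalid

δ = 69.60°, invalid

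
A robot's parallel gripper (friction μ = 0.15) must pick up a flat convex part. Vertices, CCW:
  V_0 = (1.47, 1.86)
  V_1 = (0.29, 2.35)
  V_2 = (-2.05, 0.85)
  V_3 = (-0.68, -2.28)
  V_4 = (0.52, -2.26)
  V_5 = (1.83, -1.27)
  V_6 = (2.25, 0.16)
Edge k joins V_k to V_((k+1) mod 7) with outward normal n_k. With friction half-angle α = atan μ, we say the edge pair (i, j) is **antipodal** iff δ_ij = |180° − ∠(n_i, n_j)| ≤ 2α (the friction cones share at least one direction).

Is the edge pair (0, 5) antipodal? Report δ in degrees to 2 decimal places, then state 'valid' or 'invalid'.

α = atan 0.15 = 8.53°;  2α = 17.06°
edge 0: e_0 = (-1.18, +0.49);  n_0 = (+0.3835, +0.9235)
edge 5: e_5 = (+0.42, +1.43);  n_5 = (+0.9595, -0.2818)
∠(n_0, n_5) = 83.82°
δ = |180° − 83.82°| = 96.18°
96.18° > 2α = 17.06°  →  invalid

δ = 96.18°, invalid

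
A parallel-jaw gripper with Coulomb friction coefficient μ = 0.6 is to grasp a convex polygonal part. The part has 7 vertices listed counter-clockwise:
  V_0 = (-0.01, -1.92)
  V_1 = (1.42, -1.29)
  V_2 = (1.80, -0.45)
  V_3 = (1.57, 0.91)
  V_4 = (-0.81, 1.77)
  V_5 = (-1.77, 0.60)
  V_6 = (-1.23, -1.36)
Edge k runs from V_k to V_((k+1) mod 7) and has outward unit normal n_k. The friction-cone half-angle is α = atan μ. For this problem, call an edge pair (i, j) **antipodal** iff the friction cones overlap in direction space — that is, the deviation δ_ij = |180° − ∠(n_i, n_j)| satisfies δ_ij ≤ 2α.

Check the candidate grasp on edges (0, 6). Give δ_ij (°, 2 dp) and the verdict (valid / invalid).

α = atan 0.6 = 30.96°;  2α = 61.93°
edge 0: e_0 = (+1.43, +0.63);  n_0 = (+0.4032, -0.9151)
edge 6: e_6 = (+1.22, -0.56);  n_6 = (-0.4172, -0.9088)
∠(n_0, n_6) = 48.43°
δ = |180° − 48.43°| = 131.57°
131.57° > 2α = 61.93°  →  invalid

δ = 131.57°, invalid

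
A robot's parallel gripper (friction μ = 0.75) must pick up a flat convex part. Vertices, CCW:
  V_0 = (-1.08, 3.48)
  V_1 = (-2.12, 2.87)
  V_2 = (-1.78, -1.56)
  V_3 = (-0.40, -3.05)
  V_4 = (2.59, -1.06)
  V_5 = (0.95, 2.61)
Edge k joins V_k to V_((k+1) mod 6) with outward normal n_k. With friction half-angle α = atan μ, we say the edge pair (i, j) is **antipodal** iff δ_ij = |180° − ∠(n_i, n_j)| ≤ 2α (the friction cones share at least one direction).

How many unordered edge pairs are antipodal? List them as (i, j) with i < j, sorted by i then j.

α = atan 0.75 = 36.87°;  2α = 73.74°
n_0 = (-0.5059, +0.8626)
n_1 = (-0.9971, -0.0765)
n_2 = (-0.7337, -0.6795)
n_3 = (+0.5541, -0.8325)
n_4 = (+0.9130, +0.4080)
n_5 = (+0.3939, +0.9191)
  (0,1): δ = 116.00°  ·
  (0,2): δ = 77.59°  ·
  (0,3): δ = 3.25°  ✓
  (0,4): δ = 83.69°  ·
  (0,5): δ = 126.41°  ·
  (1,2): δ = 141.58°  ·
  (1,3): δ = 60.74°  ✓
  (1,4): δ = 19.69°  ✓
  (1,5): δ = 62.41°  ✓
  (2,3): δ = 99.16°  ·
  (2,4): δ = 18.73°  ✓
  (2,5): δ = 24.00°  ✓
  (3,4): δ = 99.57°  ·
  (3,5): δ = 56.84°  ✓
  (4,5): δ = 137.28°  ·
antipodal pairs: 7

count = 7; pairs: (0,3), (1,3), (1,4), (1,5), (2,4), (2,5), (3,5)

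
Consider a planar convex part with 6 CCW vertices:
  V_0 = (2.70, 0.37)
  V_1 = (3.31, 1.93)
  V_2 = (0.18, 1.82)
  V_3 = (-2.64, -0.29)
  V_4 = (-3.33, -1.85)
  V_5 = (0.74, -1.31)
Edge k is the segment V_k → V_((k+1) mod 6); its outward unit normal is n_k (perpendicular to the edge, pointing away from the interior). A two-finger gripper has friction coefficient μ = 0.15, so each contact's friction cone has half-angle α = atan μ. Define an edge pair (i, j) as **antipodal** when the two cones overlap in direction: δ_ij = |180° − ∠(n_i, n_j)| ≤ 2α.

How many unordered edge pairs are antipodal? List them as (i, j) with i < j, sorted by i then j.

α = atan 0.15 = 8.53°;  2α = 17.06°
n_0 = (+0.9313, -0.3642)
n_1 = (-0.0351, +0.9994)
n_2 = (-0.5991, +0.8007)
n_3 = (-0.9145, +0.4045)
n_4 = (+0.1315, -0.9913)
n_5 = (+0.6508, -0.7593)
  (0,1): δ = 66.63°  ·
  (0,2): δ = 31.84°  ·
  (0,3): δ = 2.50°  ✓
  (0,4): δ = 118.91°  ·
  (0,5): δ = 151.96°  ·
  (1,2): δ = 145.21°  ·
  (1,3): δ = 115.87°  ·
  (1,4): δ = 5.54°  ✓
  (1,5): δ = 38.59°  ·
  (2,3): δ = 150.67°  ·
  (2,4): δ = 29.25°  ·
  (2,5): δ = 3.80°  ✓
  (3,4): δ = 58.58°  ·
  (3,5): δ = 25.54°  ·
  (4,5): δ = 146.96°  ·
antipodal pairs: 3

count = 3; pairs: (0,3), (1,4), (2,5)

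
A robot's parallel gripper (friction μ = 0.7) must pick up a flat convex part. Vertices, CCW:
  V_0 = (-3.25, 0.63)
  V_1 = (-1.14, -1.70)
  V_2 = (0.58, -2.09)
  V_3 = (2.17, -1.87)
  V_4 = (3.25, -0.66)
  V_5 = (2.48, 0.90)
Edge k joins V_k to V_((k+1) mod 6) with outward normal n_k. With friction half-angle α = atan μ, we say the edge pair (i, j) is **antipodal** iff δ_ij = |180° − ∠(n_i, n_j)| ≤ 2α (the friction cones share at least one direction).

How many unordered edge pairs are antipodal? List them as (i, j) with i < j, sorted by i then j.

count = 6; pairs: (0,4), (0,5), (1,4), (1,5), (2,5), (3,5)

α = atan 0.7 = 34.99°;  2α = 69.98°
n_0 = (-0.7412, -0.6712)
n_1 = (-0.2211, -0.9752)
n_2 = (+0.1371, -0.9906)
n_3 = (+0.7460, -0.6659)
n_4 = (+0.8967, +0.4426)
n_5 = (-0.0471, +0.9989)
  (0,1): δ = 144.94°  ·
  (0,2): δ = 124.29°  ·
  (0,3): δ = 83.91°  ·
  (0,4): δ = 15.89°  ✓
  (0,5): δ = 50.53°  ✓
  (1,2): δ = 159.35°  ·
  (1,3): δ = 118.98°  ·
  (1,4): δ = 50.95°  ✓
  (1,5): δ = 15.47°  ✓
  (2,3): δ = 139.63°  ·
  (2,4): δ = 71.61°  ·
  (2,5): δ = 5.18°  ✓
  (3,4): δ = 111.98°  ·
  (3,5): δ = 45.55°  ✓
  (4,5): δ = 113.57°  ·
antipodal pairs: 6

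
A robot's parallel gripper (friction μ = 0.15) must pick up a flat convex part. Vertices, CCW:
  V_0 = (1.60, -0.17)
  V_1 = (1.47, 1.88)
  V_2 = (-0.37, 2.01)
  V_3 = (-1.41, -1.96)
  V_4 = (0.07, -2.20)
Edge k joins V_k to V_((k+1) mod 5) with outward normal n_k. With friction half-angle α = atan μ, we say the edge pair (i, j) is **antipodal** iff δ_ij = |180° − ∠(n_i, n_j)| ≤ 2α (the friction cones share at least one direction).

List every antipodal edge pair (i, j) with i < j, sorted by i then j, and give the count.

α = atan 0.15 = 8.53°;  2α = 17.06°
n_0 = (+0.9980, +0.0633)
n_1 = (+0.0705, +0.9975)
n_2 = (-0.9674, +0.2534)
n_3 = (-0.1601, -0.9871)
n_4 = (+0.7986, -0.6019)
  (0,1): δ = 97.67°  ·
  (0,2): δ = 18.31°  ·
  (0,3): δ = 77.16°  ·
  (0,4): δ = 139.37°  ·
  (1,2): δ = 100.64°  ·
  (1,3): δ = 5.17°  ✓
  (1,4): δ = 57.04°  ·
  (2,3): δ = 84.53°  ·
  (2,4): δ = 22.33°  ·
  (3,4): δ = 117.79°  ·
antipodal pairs: 1

count = 1; pairs: (1,3)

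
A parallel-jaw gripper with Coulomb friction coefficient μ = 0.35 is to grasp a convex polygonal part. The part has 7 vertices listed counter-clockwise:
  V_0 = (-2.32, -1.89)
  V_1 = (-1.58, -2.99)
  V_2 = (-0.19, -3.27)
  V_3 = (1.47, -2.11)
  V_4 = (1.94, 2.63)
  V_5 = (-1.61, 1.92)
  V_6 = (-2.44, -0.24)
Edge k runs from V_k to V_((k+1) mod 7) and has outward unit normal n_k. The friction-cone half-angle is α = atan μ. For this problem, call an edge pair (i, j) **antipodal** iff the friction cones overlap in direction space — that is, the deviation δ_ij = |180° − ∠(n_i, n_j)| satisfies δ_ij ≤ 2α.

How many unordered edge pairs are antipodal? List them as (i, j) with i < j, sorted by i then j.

count = 5; pairs: (1,4), (2,4), (2,5), (3,5), (3,6)

α = atan 0.35 = 19.29°;  2α = 38.58°
n_0 = (-0.8297, -0.5582)
n_1 = (-0.1975, -0.9803)
n_2 = (+0.5728, -0.8197)
n_3 = (+0.9951, -0.0987)
n_4 = (-0.1961, +0.9806)
n_5 = (-0.9335, +0.3587)
n_6 = (-0.9974, -0.0725)
  (0,1): δ = 135.32°  ·
  (0,2): δ = 88.98°  ·
  (0,3): δ = 39.59°  ·
  (0,4): δ = 67.38°  ·
  (0,5): δ = 125.05°  ·
  (0,6): δ = 150.23°  ·
  (1,2): δ = 133.67°  ·
  (1,3): δ = 84.27°  ·
  (1,4): δ = 22.70°  ✓
  (1,5): δ = 80.37°  ·
  (1,6): δ = 105.55°  ·
  (2,3): δ = 130.61°  ·
  (2,4): δ = 23.64°  ✓
  (2,5): δ = 34.03°  ✓
  (2,6): δ = 59.21°  ·
  (3,4): δ = 73.03°  ·
  (3,5): δ = 15.36°  ✓
  (3,6): δ = 9.82°  ✓
  (4,5): δ = 122.33°  ·
  (4,6): δ = 97.15°  ·
  (5,6): δ = 154.82°  ·
antipodal pairs: 5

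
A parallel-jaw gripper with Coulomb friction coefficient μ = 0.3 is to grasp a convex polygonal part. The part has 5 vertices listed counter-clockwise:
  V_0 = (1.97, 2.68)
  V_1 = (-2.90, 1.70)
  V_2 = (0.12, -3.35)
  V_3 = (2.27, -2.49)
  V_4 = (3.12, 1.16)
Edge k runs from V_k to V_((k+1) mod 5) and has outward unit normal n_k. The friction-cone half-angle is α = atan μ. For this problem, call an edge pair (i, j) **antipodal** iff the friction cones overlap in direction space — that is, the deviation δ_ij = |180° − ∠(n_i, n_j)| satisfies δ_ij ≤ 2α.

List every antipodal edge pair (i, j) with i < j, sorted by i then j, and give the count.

count = 2; pairs: (0,2), (1,4)

α = atan 0.3 = 16.70°;  2α = 33.40°
n_0 = (-0.1973, +0.9803)
n_1 = (-0.8582, -0.5132)
n_2 = (+0.3714, -0.9285)
n_3 = (+0.9739, -0.2268)
n_4 = (+0.7975, +0.6034)
  (0,1): δ = 70.50°  ·
  (0,2): δ = 10.42°  ✓
  (0,3): δ = 65.51°  ·
  (0,4): δ = 115.73°  ·
  (1,2): δ = 99.08°  ·
  (1,3): δ = 43.99°  ·
  (1,4): δ = 6.23°  ✓
  (2,3): δ = 124.91°  ·
  (2,4): δ = 74.69°  ·
  (3,4): δ = 129.78°  ·
antipodal pairs: 2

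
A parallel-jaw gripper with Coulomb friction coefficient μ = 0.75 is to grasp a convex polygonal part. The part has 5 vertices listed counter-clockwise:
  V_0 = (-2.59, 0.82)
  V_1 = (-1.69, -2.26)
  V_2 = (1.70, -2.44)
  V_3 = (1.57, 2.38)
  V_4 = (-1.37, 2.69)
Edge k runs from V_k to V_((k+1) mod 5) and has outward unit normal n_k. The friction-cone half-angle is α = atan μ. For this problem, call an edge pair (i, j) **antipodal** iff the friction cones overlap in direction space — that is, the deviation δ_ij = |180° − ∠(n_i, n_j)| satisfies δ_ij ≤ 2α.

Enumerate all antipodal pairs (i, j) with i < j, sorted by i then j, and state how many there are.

count = 5; pairs: (0,2), (0,3), (1,3), (1,4), (2,4)

α = atan 0.75 = 36.87°;  2α = 73.74°
n_0 = (-0.9599, -0.2805)
n_1 = (-0.0530, -0.9986)
n_2 = (+0.9996, +0.0270)
n_3 = (+0.1049, +0.9945)
n_4 = (-0.8375, +0.5464)
  (0,1): δ = 109.33°  ·
  (0,2): δ = 14.74°  ✓
  (0,3): δ = 67.69°  ✓
  (0,4): δ = 130.59°  ·
  (1,2): δ = 85.42°  ·
  (1,3): δ = 2.98°  ✓
  (1,4): δ = 59.92°  ✓
  (2,3): δ = 97.56°  ·
  (2,4): δ = 34.67°  ✓
  (3,4): δ = 117.10°  ·
antipodal pairs: 5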